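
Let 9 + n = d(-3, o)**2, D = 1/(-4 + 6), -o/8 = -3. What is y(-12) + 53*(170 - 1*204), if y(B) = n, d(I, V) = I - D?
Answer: -7195/4 ≈ -1798.8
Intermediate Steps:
o = 24 (o = -8*(-3) = 24)
D = 1/2 ≈ 0.50000
d(I, V) = -1/2 + I (d(I, V) = I - 1*1/2 = I - 1/2 = -1/2 + I)
n = 13/4 (n = -9 + (-1/2 - 3)**2 = -9 + (-7/2)**2 = -9 + 49/4 = 13/4 ≈ 3.2500)
y(B) = 13/4
y(-12) + 53*(170 - 1*204) = 13/4 + 53*(170 - 1*204) = 13/4 + 53*(170 - 204) = 13/4 + 53*(-34) = 13/4 - 1802 = -7195/4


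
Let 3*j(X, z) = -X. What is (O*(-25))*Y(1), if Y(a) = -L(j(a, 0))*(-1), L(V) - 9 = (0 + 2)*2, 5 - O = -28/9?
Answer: -23725/9 ≈ -2636.1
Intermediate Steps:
j(X, z) = -X/3 (j(X, z) = (-X)/3 = -X/3)
O = 73/9 (O = 5 - (-28)/9 = 5 - 1*(-28/9) = 5 + 28/9 = 73/9 ≈ 8.1111)
L(V) = 13 (L(V) = 9 + (0 + 2)*2 = 9 + 2*2 = 9 + 4 = 13)
Y(a) = 13 (Y(a) = -1*13*(-1) = -13*(-1) = 13)
(O*(-25))*Y(1) = ((73/9)*(-25))*13 = -1825/9*13 = -23725/9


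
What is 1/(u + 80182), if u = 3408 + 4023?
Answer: 1/87613 ≈ 1.1414e-5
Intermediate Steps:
u = 7431
1/(u + 80182) = 1/(7431 + 80182) = 1/87613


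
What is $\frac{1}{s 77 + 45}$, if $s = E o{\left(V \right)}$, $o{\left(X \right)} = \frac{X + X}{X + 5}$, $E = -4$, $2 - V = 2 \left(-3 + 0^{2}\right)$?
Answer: $- \frac{13}{4343} \approx -0.0029933$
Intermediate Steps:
$V = 8$ ($V = 2 - 2 \left(-3 + 0^{2}\right) = 2 - 2 \left(-3 + 0\right) = 2 - 2 \left(-3\right) = 2 - -6 = 2 + 6 = 8$)
$o{\left(X \right)} = \frac{2 X}{5 + X}$
$s = - \frac{64}{13}$ ($s = - 4 \cdot 2 \cdot 8 \frac{1}{5 + 8} = - 4 \cdot 2 \cdot 8 \cdot \frac{1}{13} = \left(-4\right) \frac{16}{13} = - \frac{64}{13} \approx -4.9231$)
$\frac{1}{s 77 + 45} = \frac{1}{\left(- \frac{64}{13}\right) 77 + 45} = \frac{1}{- \frac{4928}{13} + 45} = \frac{1}{- \frac{4343}{13}} = - \frac{13}{4343}$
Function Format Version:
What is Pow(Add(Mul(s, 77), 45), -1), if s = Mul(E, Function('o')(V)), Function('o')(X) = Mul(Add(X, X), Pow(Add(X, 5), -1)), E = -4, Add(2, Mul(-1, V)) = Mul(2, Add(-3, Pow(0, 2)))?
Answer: Rational(-13, 4343) ≈ -0.0029933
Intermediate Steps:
V = 8 (V = Add(2, Mul(-1, Mul(2, Add(-3, Pow(0, 2))))) = Add(2, Mul(-1, Mul(2, Add(-3, 0)))) = Add(2, Mul(-1, Mul(2, -3))) = Add(2, Mul(-1, -6)) = Add(2, 6) = 8)
Function('o')(X) = Mul(2, X, Pow(Add(5, X), -1)) (Function('o')(X) = Mul(Mul(2, X), Pow(Add(5, X), -1)) = Mul(2, X, Pow(Add(5, X), -1)))
s = Rational(-64, 13) (s = Mul(-4, Mul(2, 8, Pow(Add(5, 8), -1))) = Mul(-4, Mul(2, 8, Pow(13, -1))) = Mul(-4, Mul(2, 8, Rational(1, 13))) = Mul(-4, Rational(16, 13)) = Rational(-64, 13) ≈ -4.9231)
Pow(Add(Mul(s, 77), 45), -1) = Pow(Add(Mul(Rational(-64, 13), 77), 45), -1) = Pow(Add(Rational(-4928, 13), 45), -1) = Pow(Rational(-4343, 13), -1) = Rational(-13, 4343)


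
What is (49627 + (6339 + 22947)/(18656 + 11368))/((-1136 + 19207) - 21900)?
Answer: -82779463/6386772 ≈ -12.961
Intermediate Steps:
(49627 + (6339 + 22947)/(18656 + 11368))/((-1136 + 19207) - 21900) = (49627 + 29286/30024)/(18071 - 21900) = (49627 + 29286*(1/30024))/(-3829) = (49627 + 1627/1668)*(-1/3829) = (82779463/1668)*(-1/3829) = -82779463/6386772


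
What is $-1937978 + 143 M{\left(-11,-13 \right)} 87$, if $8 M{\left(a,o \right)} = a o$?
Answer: $- \frac{13724761}{8} \approx -1.7156 \cdot 10^{6}$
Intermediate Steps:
$M{\left(a,o \right)} = \frac{a o}{8}$
$-1937978 + 143 M{\left(-11,-13 \right)} 87 = -1937978 + 143 \cdot \frac{1}{8} \left(-11\right) \left(-13\right) 87 = -1937978 + 143 \cdot \frac{143}{8} \cdot 87 = -1937978 + \frac{20449}{8} \cdot 87 = -1937978 + \frac{1779063}{8} = - \frac{13724761}{8}$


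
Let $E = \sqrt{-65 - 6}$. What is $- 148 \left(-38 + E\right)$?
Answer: $5624 - 148 i \sqrt{71} \approx 5624.0 - 1247.1 i$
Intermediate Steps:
$E = i \sqrt{71}$ ($E = \sqrt{-71} = i \sqrt{71} \approx 8.4261 i$)
$- 148 \left(-38 + E\right) = - 148 \left(-38 + i \sqrt{71}\right) = 5624 - 148 i \sqrt{71}$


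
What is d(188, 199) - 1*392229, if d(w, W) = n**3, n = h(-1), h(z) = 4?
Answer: -392165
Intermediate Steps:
n = 4
d(w, W) = 64 (d(w, W) = 4**3 = 64)
d(188, 199) - 1*392229 = 64 - 1*392229 = 64 - 392229 = -392165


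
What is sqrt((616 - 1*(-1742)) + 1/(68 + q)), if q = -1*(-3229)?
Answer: sqrt(25631956119)/3297 ≈ 48.559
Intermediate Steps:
q = 3229
sqrt((616 - 1*(-1742)) + 1/(68 + q)) = sqrt((616 - 1*(-1742)) + 1/(68 + 3229)) = sqrt((616 + 1742) + 1/3297) = sqrt(2358 + 1/3297) = sqrt(7774327/3297) = sqrt(25631956119)/3297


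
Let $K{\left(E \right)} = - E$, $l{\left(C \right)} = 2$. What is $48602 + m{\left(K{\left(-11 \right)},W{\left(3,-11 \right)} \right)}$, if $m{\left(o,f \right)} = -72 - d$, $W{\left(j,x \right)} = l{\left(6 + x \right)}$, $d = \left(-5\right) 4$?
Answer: $48550$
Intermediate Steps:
$d = -20$
$W{\left(j,x \right)} = 2$
$m{\left(o,f \right)} = -52$ ($m{\left(o,f \right)} = -72 - -20 = -72 + 20 = -52$)
$48602 + m{\left(K{\left(-11 \right)},W{\left(3,-11 \right)} \right)} = 48602 - 52 = 48550$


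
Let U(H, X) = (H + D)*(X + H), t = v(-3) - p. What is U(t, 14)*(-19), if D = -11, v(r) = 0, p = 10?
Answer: 1596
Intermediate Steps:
t = -10 (t = 0 - 1*10 = 0 - 10 = -10)
U(H, X) = (-11 + H)*(H + X) (U(H, X) = (H - 11)*(X + H) = (-11 + H)*(H + X))
U(t, 14)*(-19) = ((-10)**2 - 11*(-10) - 11*14 - 10*14)*(-19) = (100 + 110 - 154 - 140)*(-19) = -84*(-19) = 1596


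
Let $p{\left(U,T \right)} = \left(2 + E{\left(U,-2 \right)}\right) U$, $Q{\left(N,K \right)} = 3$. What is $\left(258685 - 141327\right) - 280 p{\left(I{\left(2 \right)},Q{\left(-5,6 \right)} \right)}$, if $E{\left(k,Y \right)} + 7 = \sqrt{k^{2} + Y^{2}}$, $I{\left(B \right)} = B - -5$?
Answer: $127158 - 1960 \sqrt{53} \approx 1.1289 \cdot 10^{5}$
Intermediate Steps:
$I{\left(B \right)} = 5 + B$ ($I{\left(B \right)} = B + 5 = 5 + B$)
$E{\left(k,Y \right)} = -7 + \sqrt{Y^{2} + k^{2}}$ ($E{\left(k,Y \right)} = -7 + \sqrt{k^{2} + Y^{2}} = -7 + \sqrt{Y^{2} + k^{2}}$)
$p{\left(U,T \right)} = U \left(-5 + \sqrt{4 + U^{2}}\right)$ ($p{\left(U,T \right)} = \left(2 + \left(-7 + \sqrt{\left(-2\right)^{2} + U^{2}}\right)\right) U = \left(2 + \left(-7 + \sqrt{4 + U^{2}}\right)\right) U = \left(-5 + \sqrt{4 + U^{2}}\right) U = U \left(-5 + \sqrt{4 + U^{2}}\right)$)
$\left(258685 - 141327\right) - 280 p{\left(I{\left(2 \right)},Q{\left(-5,6 \right)} \right)} = \left(258685 - 141327\right) - 280 \left(5 + 2\right) \left(-5 + \sqrt{4 + \left(5 + 2\right)^{2}}\right) = 117358 - 280 \cdot 7 \left(-5 + \sqrt{4 + 7^{2}}\right) = 117358 - 280 \cdot 7 \left(-5 + \sqrt{4 + 49}\right) = 117358 - 280 \cdot 7 \left(-5 + \sqrt{53}\right) = 117358 - 280 \left(-35 + 7 \sqrt{53}\right) = 117358 + \left(9800 - 1960 \sqrt{53}\right) = 127158 - 1960 \sqrt{53}$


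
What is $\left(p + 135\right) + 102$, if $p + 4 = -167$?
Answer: $66$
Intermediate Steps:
$p = -171$ ($p = -4 - 167 = -171$)
$\left(p + 135\right) + 102 = \left(-171 + 135\right) + 102 = -36 + 102 = 66$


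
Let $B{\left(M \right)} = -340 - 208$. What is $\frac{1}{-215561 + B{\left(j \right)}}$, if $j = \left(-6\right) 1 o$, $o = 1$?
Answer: $- \frac{1}{216109} \approx -4.6273 \cdot 10^{-6}$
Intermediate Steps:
$j = -6$ ($j = \left(-6\right) 1 \cdot 1 = \left(-6\right) 1 = -6$)
$B{\left(M \right)} = -548$
$\frac{1}{-215561 + B{\left(j \right)}} = \frac{1}{-215561 - 548} = \frac{1}{-216109} = - \frac{1}{216109}$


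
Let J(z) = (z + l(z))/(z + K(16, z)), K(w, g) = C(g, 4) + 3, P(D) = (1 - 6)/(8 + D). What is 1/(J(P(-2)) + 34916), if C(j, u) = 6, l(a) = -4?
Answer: 49/1710855 ≈ 2.8641e-5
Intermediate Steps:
P(D) = -5/(8 + D)
K(w, g) = 9 (K(w, g) = 6 + 3 = 9)
J(z) = (-4 + z)/(9 + z) (J(z) = (z - 4)/(z + 9) = (-4 + z)/(9 + z))
1/(J(P(-2)) + 34916) = 1/((-4 - 5/(8 - 2))/(9 - 5/(8 - 2)) + 34916) = 1/((-4 - 5/6)/(9 - 5/6) + 34916) = 1/(-29/6/(49/6) + 34916) = 1/((6/49)*(-29/6) + 34916) = 1/(-29/49 + 34916) = 1/(1710855/49) = 49/1710855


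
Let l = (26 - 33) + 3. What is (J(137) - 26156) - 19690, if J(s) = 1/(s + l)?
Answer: -6097517/133 ≈ -45846.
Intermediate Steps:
l = -4 (l = -7 + 3 = -4)
J(s) = 1/(-4 + s) (J(s) = 1/(s - 4) = 1/(-4 + s))
(J(137) - 26156) - 19690 = (1/(-4 + 137) - 26156) - 19690 = (1/133 - 26156) - 19690 = -3478747/133 - 19690 = -6097517/133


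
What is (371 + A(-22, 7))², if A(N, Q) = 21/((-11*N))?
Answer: 8064578809/58564 ≈ 1.3771e+5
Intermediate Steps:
A(N, Q) = -21/(11*N) (A(N, Q) = 21*(-1/(11*N)) = -21/(11*N))
(371 + A(-22, 7))² = (371 - 21/11/(-22))² = (371 - 21/11*(-1/22))² = (371 + 21/242)² = (89803/242)² = 8064578809/58564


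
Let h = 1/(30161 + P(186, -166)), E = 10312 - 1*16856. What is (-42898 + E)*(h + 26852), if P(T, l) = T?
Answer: -40289180524090/30347 ≈ -1.3276e+9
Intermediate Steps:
E = -6544 (E = 10312 - 16856 = -6544)
h = 1/30347 (h = 1/(30161 + 186) = 1/30347 ≈ 3.2952e-5)
(-42898 + E)*(h + 26852) = (-42898 - 6544)*(1/30347 + 26852) = -49442*814877645/30347 = -40289180524090/30347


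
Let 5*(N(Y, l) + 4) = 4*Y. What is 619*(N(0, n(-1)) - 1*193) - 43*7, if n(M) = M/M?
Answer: -122244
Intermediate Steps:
n(M) = 1
N(Y, l) = -4 + 4*Y/5 (N(Y, l) = -4 + (4*Y)/5 = -4 + 4*Y/5)
619*(N(0, n(-1)) - 1*193) - 43*7 = 619*((-4 + (⅘)*0) - 1*193) - 43*7 = 619*((-4 + 0) - 193) - 301 = 619*(-4 - 193) - 301 = 619*(-197) - 301 = -121943 - 301 = -122244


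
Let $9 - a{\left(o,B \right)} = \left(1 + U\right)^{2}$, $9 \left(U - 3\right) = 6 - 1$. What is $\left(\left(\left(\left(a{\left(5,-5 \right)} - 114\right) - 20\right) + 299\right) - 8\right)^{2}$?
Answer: $\frac{138415225}{6561} \approx 21097.0$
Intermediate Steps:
$U = \frac{32}{9}$ ($U = 3 + \frac{6 - 1}{9} = 3 + \frac{1}{9} \cdot 5 = 3 + \frac{5}{9} = \frac{32}{9} \approx 3.5556$)
$a{\left(o,B \right)} = - \frac{952}{81}$ ($a{\left(o,B \right)} = 9 - \left(1 + \frac{32}{9}\right)^{2} = 9 - \left(\frac{41}{9}\right)^{2} = 9 - \frac{1681}{81} = - \frac{952}{81}$)
$\left(\left(\left(\left(a{\left(5,-5 \right)} - 114\right) - 20\right) + 299\right) - 8\right)^{2} = \left(\left(\left(\left(- \frac{952}{81} - 114\right) - 20\right) + 299\right) - 8\right)^{2} = \left(\left(\left(- \frac{10186}{81} - 20\right) + 299\right) - 8\right)^{2} = \left(\left(- \frac{11806}{81} + 299\right) - 8\right)^{2} = \left(\frac{12413}{81} - 8\right)^{2} = \left(\frac{11765}{81}\right)^{2} = \frac{138415225}{6561}$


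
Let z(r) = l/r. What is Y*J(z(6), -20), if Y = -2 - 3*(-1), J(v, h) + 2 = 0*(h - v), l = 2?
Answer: -2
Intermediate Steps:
z(r) = 2/r
J(v, h) = -2 (J(v, h) = -2 + 0*(h - v) = -2 + 0 = -2)
Y = 1 (Y = -2 + 3 = 1)
Y*J(z(6), -20) = 1*(-2) = -2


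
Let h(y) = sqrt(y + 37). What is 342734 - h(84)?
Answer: 342723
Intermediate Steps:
h(y) = sqrt(37 + y)
342734 - h(84) = 342734 - sqrt(37 + 84) = 342734 - sqrt(121) = 342734 - 1*11 = 342734 - 11 = 342723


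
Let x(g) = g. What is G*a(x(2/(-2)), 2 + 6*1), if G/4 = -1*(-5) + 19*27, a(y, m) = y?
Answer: -2072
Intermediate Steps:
G = 2072 (G = 4*(-1*(-5) + 19*27) = 4*(5 + 513) = 4*518 = 2072)
G*a(x(2/(-2)), 2 + 6*1) = 2072*(2/(-2)) = 2072*(2*(-½)) = 2072*(-1) = -2072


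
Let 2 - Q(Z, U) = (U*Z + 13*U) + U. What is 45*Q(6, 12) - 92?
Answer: -10802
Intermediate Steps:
Q(Z, U) = 2 - 14*U - U*Z (Q(Z, U) = 2 - ((U*Z + 13*U) + U) = 2 - ((13*U + U*Z) + U) = 2 - (14*U + U*Z) = 2 + (-14*U - U*Z) = 2 - 14*U - U*Z)
45*Q(6, 12) - 92 = 45*(2 - 14*12 - 1*12*6) - 92 = 45*(2 - 168 - 72) - 92 = 45*(-238) - 92 = -10710 - 92 = -10802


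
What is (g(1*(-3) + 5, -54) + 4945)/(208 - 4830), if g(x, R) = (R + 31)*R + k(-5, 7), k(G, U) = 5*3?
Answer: -3101/2311 ≈ -1.3418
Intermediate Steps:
k(G, U) = 15
g(x, R) = 15 + R*(31 + R) (g(x, R) = (R + 31)*R + 15 = (31 + R)*R + 15 = R*(31 + R) + 15 = 15 + R*(31 + R))
(g(1*(-3) + 5, -54) + 4945)/(208 - 4830) = ((15 + (-54)**2 + 31*(-54)) + 4945)/(208 - 4830) = ((15 + 2916 - 1674) + 4945)/(-4622) = (1257 + 4945)*(-1/4622) = 6202*(-1/4622) = -3101/2311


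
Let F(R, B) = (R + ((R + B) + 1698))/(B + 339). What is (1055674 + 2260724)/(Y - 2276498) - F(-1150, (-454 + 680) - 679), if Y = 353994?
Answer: -601577773/54791364 ≈ -10.979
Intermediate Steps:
F(R, B) = (1698 + B + 2*R)/(339 + B) (F(R, B) = (R + ((B + R) + 1698))/(339 + B) = (R + (1698 + B + R))/(339 + B) = (1698 + B + 2*R)/(339 + B))
(1055674 + 2260724)/(Y - 2276498) - F(-1150, (-454 + 680) - 679) = (1055674 + 2260724)/(353994 - 2276498) - (1698 + ((-454 + 680) - 679) + 2*(-1150))/(339 + ((-454 + 680) - 679)) = 3316398/(-1922504) - (1698 + (226 - 679) - 2300)/(339 + (226 - 679)) = 3316398*(-1/1922504) - (1698 - 453 - 2300)/(339 - 453) = -1658199/961252 - (-1055)/(-114) = -1658199/961252 - (-1)*(-1055)/114 = -1658199/961252 - 1*1055/114 = -1658199/961252 - 1055/114 = -601577773/54791364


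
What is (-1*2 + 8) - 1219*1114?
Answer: -1357960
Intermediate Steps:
(-1*2 + 8) - 1219*1114 = (-2 + 8) - 1357966 = 6 - 1357966 = -1357960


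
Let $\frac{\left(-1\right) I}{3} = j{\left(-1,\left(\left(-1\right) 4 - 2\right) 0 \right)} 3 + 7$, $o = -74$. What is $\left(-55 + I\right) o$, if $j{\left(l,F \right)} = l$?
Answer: $4958$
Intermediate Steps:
$I = -12$ ($I = - 3 \left(\left(-1\right) 3 + 7\right) = - 3 \left(-3 + 7\right) = \left(-3\right) 4 = -12$)
$\left(-55 + I\right) o = \left(-55 - 12\right) \left(-74\right) = \left(-67\right) \left(-74\right) = 4958$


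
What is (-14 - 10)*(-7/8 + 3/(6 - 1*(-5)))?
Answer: 159/11 ≈ 14.455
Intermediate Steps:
(-14 - 10)*(-7/8 + 3/(6 - 1*(-5))) = -24*(-7*⅛ + 3/(6 + 5)) = -24*(-7/8 + 3/11) = -24*(-53/88) = 159/11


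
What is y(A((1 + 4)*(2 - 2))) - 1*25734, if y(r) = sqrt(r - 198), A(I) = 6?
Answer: -25734 + 8*I*sqrt(3) ≈ -25734.0 + 13.856*I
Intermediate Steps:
y(r) = sqrt(-198 + r)
y(A((1 + 4)*(2 - 2))) - 1*25734 = sqrt(-198 + 6) - 1*25734 = sqrt(-192) - 25734 = 8*I*sqrt(3) - 25734 = -25734 + 8*I*sqrt(3)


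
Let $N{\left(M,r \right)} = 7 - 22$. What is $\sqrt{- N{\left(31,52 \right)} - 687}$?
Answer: $4 i \sqrt{42} \approx 25.923 i$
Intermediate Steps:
$N{\left(M,r \right)} = -15$
$\sqrt{- N{\left(31,52 \right)} - 687} = \sqrt{\left(-1\right) \left(-15\right) - 687} = \sqrt{15 - 687} = \sqrt{-672} = 4 i \sqrt{42}$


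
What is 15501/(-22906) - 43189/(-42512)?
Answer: 165154361/486889936 ≈ 0.33920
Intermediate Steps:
15501/(-22906) - 43189/(-42512) = 15501*(-1/22906) - 43189*(-1/42512) = -15501/22906 + 43189/42512 = 165154361/486889936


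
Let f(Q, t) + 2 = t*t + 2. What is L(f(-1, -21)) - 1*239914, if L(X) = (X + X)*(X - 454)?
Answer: -251380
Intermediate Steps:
f(Q, t) = t² (f(Q, t) = -2 + (t*t + 2) = -2 + (t² + 2) = -2 + (2 + t²) = t²)
L(X) = 2*X*(-454 + X) (L(X) = (2*X)*(-454 + X) = 2*X*(-454 + X))
L(f(-1, -21)) - 1*239914 = 2*(-21)²*(-454 + (-21)²) - 1*239914 = 2*441*(-454 + 441) - 239914 = 2*441*(-13) - 239914 = -11466 - 239914 = -251380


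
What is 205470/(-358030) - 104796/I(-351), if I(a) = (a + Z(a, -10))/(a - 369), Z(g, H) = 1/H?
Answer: -27014552694117/125704333 ≈ -2.1491e+5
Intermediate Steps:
I(a) = (-⅒ + a)/(-369 + a) (I(a) = (a + 1/(-10))/(a - 369) = (a - ⅒)/(-369 + a) = (-⅒ + a)/(-369 + a))
205470/(-358030) - 104796/I(-351) = 205470/(-358030) - 104796*(-369 - 351)/(-⅒ - 351) = 205470*(-1/358030) - 104796/(-3511/10/(-720)) = -20547/35803 - 104796/((-1/720*(-3511/10))) = -20547/35803 - 104796/3511/7200 = -20547/35803 - 104796*7200/3511 = -20547/35803 - 754531200/3511 = -27014552694117/125704333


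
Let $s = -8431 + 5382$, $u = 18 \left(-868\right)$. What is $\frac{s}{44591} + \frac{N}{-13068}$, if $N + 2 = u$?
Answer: $\frac{328467317}{291357594} \approx 1.1274$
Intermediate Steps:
$u = -15624$
$N = -15626$ ($N = -2 - 15624 = -15626$)
$s = -3049$
$\frac{s}{44591} + \frac{N}{-13068} = - \frac{3049}{44591} - \frac{15626}{-13068} = \left(-3049\right) \frac{1}{44591} - - \frac{7813}{6534} = - \frac{3049}{44591} + \frac{7813}{6534} = \frac{328467317}{291357594}$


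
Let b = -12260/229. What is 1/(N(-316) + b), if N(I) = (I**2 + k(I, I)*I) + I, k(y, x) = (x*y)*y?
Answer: 229/2283432330944 ≈ 1.0029e-10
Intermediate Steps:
k(y, x) = x*y**2
N(I) = I + I**2 + I**4 (N(I) = (I**2 + (I*I**2)*I) + I = (I**2 + I**3*I) + I = (I**2 + I**4) + I = I + I**2 + I**4)
b = -12260/229 (b = -12260*1/229 = -12260/229 ≈ -53.537)
1/(N(-316) + b) = 1/(-316*(1 - 316 + (-316)**3) - 12260/229) = 1/(-316*(1 - 316 - 31554496) - 12260/229) = 1/(-316*(-31554811) - 12260/229) = 1/(9971320276 - 12260/229) = 1/(2283432330944/229) = 229/2283432330944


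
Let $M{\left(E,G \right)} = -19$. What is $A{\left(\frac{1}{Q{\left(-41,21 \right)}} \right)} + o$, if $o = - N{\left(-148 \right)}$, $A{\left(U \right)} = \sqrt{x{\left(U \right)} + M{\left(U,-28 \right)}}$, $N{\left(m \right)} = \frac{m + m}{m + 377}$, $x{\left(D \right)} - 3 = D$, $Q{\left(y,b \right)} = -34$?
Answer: $\frac{296}{229} + \frac{i \sqrt{18530}}{34} \approx 1.2926 + 4.0037 i$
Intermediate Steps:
$x{\left(D \right)} = 3 + D$
$N{\left(m \right)} = \frac{2 m}{377 + m}$
$A{\left(U \right)} = \sqrt{-16 + U}$ ($A{\left(U \right)} = \sqrt{\left(3 + U\right) - 19} = \sqrt{-16 + U}$)
$o = \frac{296}{229}$ ($o = - \frac{2 \left(-148\right)}{377 - 148} = - \frac{2 \left(-148\right)}{229} = \left(-1\right) \left(- \frac{296}{229}\right) = \frac{296}{229} \approx 1.2926$)
$A{\left(\frac{1}{Q{\left(-41,21 \right)}} \right)} + o = \sqrt{-16 + \frac{1}{-34}} + \frac{296}{229} = \sqrt{-16 - \frac{1}{34}} + \frac{296}{229} = \sqrt{- \frac{545}{34}} + \frac{296}{229} = \frac{i \sqrt{18530}}{34} + \frac{296}{229} = \frac{296}{229} + \frac{i \sqrt{18530}}{34}$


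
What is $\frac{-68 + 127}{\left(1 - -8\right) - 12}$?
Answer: $- \frac{59}{3} \approx -19.667$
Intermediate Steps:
$\frac{-68 + 127}{\left(1 - -8\right) - 12} = \frac{59}{\left(1 + 8\right) - 12} = \frac{59}{9 - 12} = \frac{59}{-3} = 59 \left(- \frac{1}{3}\right) = - \frac{59}{3}$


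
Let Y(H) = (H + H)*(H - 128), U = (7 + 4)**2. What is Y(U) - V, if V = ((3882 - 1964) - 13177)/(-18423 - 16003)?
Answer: -58328903/34426 ≈ -1694.3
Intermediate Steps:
U = 121 (U = 11**2 = 121)
Y(H) = 2*H*(-128 + H) (Y(H) = (2*H)*(-128 + H) = 2*H*(-128 + H))
V = 11259/34426 (V = (1918 - 13177)/(-34426) = -11259*(-1/34426) = 11259/34426 ≈ 0.32705)
Y(U) - V = 2*121*(-128 + 121) - 1*11259/34426 = 2*121*(-7) - 11259/34426 = -1694 - 11259/34426 = -58328903/34426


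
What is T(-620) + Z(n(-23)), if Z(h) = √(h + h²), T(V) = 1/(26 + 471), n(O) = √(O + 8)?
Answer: 1/497 + 15^(¼)*√(I - √15) ≈ 0.49796 + 3.9046*I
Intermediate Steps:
n(O) = √(8 + O)
T(V) = 1/497
T(-620) + Z(n(-23)) = 1/497 + √(√(8 - 23)*(1 + √(8 - 23))) = 1/497 + √(√(-15)*(1 + √(-15))) = 1/497 + √((I*√15)*(1 + I*√15)) = 1/497 + √(I*√15*(1 + I*√15)) = 1/497 + 15^(¼)*√(I*(1 + I*√15))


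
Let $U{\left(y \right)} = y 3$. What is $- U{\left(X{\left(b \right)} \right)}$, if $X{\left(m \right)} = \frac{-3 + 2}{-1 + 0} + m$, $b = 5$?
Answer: $-18$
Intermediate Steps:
$X{\left(m \right)} = 1 + m$ ($X{\left(m \right)} = - \frac{1}{-1} + m = \left(-1\right) \left(-1\right) + m = 1 + m$)
$U{\left(y \right)} = 3 y$
$- U{\left(X{\left(b \right)} \right)} = - 3 \left(1 + 5\right) = - 3 \cdot 6 = \left(-1\right) 18 = -18$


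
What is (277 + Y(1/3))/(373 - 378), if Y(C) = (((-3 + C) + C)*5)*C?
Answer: -2458/45 ≈ -54.622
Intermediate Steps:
Y(C) = C*(-15 + 10*C) (Y(C) = ((-3 + 2*C)*5)*C = (-15 + 10*C)*C = C*(-15 + 10*C))
(277 + Y(1/3))/(373 - 378) = (277 + 5*(-3 + 2/3)/3)/(373 - 378) = (277 + 5*(1/3)*(-3 + 2*(1/3)))/(-5) = (277 + 5*(1/3)*(-3 + 2/3))*(-1/5) = (277 + 5*(1/3)*(-7/3))*(-1/5) = (277 - 35/9)*(-1/5) = (2458/9)*(-1/5) = -2458/45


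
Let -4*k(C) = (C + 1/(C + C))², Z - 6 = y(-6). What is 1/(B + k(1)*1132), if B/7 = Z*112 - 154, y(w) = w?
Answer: -4/6859 ≈ -0.00058318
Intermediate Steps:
Z = 0 (Z = 6 - 6 = 0)
k(C) = -(C + 1/(2*C))²/4 (k(C) = -(C + 1/(C + C))²/4 = -(C + 1/(2*C))²/4)
B = -1078 (B = 7*(0*112 - 154) = 7*(0 - 154) = 7*(-154) = -1078)
1/(B + k(1)*1132) = 1/(-1078 - 1/16*(1 + 2*1²)²/1²*1132) = 1/(-1078 - 1/16*1*(1 + 2*1)²*1132) = 1/(-1078 - 1/16*1*(1 + 2)²*1132) = 1/(-1078 - 1/16*1*3²*1132) = 1/(-1078 - 1/16*1*9*1132) = 1/(-1078 - 9/16*1132) = 1/(-1078 - 2547/4) = 1/(-6859/4) = -4/6859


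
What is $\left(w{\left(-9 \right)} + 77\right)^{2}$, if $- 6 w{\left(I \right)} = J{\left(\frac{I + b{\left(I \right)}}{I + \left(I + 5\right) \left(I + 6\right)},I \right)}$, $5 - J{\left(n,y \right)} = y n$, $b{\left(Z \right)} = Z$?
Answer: $\frac{261121}{36} \approx 7253.4$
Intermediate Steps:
$J{\left(n,y \right)} = 5 - n y$ ($J{\left(n,y \right)} = 5 - y n = 5 - n y$)
$w{\left(I \right)} = - \frac{5}{6} + \frac{I^{2}}{3 \left(I + \left(5 + I\right) \left(6 + I\right)\right)}$ ($w{\left(I \right)} = - \frac{5 - \frac{I + I}{I + \left(I + 5\right) \left(I + 6\right)} I}{6} = - \frac{5 - \frac{2 I}{I + \left(5 + I\right) \left(6 + I\right)} I}{6} = - \frac{5 - \frac{2 I^{2}}{I + \left(5 + I\right) \left(6 + I\right)}}{6} = - \frac{5}{6} + \frac{I^{2}}{3 \left(I + \left(5 + I\right) \left(6 + I\right)\right)}$)
$\left(w{\left(-9 \right)} + 77\right)^{2} = \left(\frac{-50 - \left(-9\right)^{2} - -180}{2 \left(30 + \left(-9\right)^{2} + 12 \left(-9\right)\right)} + 77\right)^{2} = \left(\frac{-50 - 81 + 180}{2 \left(30 + 81 - 108\right)} + 77\right)^{2} = \left(\frac{-50 - 81 + 180}{2 \cdot 3} + 77\right)^{2} = \left(\frac{1}{2} \cdot \frac{1}{3} \cdot 49 + 77\right)^{2} = \left(\frac{49}{6} + 77\right)^{2} = \left(\frac{511}{6}\right)^{2} = \frac{261121}{36}$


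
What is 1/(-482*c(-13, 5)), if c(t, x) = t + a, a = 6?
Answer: 1/3374 ≈ 0.00029638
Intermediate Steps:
c(t, x) = 6 + t (c(t, x) = t + 6 = 6 + t)
1/(-482*c(-13, 5)) = 1/(-482*(6 - 13)) = 1/(-482*(-7)) = 1/3374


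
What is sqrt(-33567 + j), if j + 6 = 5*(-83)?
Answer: 2*I*sqrt(8497) ≈ 184.36*I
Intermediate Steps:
j = -421 (j = -6 + 5*(-83) = -6 - 415 = -421)
sqrt(-33567 + j) = sqrt(-33567 - 421) = sqrt(-33988) = 2*I*sqrt(8497)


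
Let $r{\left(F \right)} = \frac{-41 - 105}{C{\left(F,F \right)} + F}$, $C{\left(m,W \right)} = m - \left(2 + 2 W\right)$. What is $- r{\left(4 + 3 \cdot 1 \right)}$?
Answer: $-73$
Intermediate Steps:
$C{\left(m,W \right)} = -2 + m - 2 W$
$r{\left(F \right)} = 73$ ($r{\left(F \right)} = \frac{-41 - 105}{\left(-2 + F - 2 F\right) + F} = - \frac{146}{\left(-2 - F\right) + F} = - \frac{146}{-2} = \left(-146\right) \left(- \frac{1}{2}\right) = 73$)
$- r{\left(4 + 3 \cdot 1 \right)} = \left(-1\right) 73 = -73$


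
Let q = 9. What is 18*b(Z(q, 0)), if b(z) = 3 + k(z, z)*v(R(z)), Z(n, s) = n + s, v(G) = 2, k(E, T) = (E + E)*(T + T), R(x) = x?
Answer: 11718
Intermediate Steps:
k(E, T) = 4*E*T (k(E, T) = (2*E)*(2*T) = 4*E*T)
b(z) = 3 + 8*z**2 (b(z) = 3 + (4*z*z)*2 = 3 + (4*z**2)*2 = 3 + 8*z**2)
18*b(Z(q, 0)) = 18*(3 + 8*(9 + 0)**2) = 18*(3 + 8*9**2) = 18*(3 + 8*81) = 18*(3 + 648) = 18*651 = 11718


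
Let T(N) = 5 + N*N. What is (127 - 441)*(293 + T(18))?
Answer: -195308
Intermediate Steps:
T(N) = 5 + N²
(127 - 441)*(293 + T(18)) = (127 - 441)*(293 + (5 + 18²)) = -314*(293 + (5 + 324)) = -314*(293 + 329) = -314*622 = -195308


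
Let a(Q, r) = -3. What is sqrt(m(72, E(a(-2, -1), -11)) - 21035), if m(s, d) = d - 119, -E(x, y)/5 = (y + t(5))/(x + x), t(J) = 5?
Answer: 3*I*sqrt(2351) ≈ 145.46*I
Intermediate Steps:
E(x, y) = -5*(5 + y)/(2*x) (E(x, y) = -5*(y + 5)/(x + x) = -5*(5 + y)/(2*x))
m(s, d) = -119 + d
sqrt(m(72, E(a(-2, -1), -11)) - 21035) = sqrt((-119 + (5/2)*(-5 - 1*(-11))/(-3)) - 21035) = sqrt((-119 + (5/2)*(-1/3)*(-5 + 11)) - 21035) = sqrt((-119 + (5/2)*(-1/3)*6) - 21035) = sqrt((-119 - 5) - 21035) = sqrt(-124 - 21035) = sqrt(-21159) = 3*I*sqrt(2351)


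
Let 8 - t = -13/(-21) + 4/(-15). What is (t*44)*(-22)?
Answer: -777304/105 ≈ -7402.9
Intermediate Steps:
t = 803/105 (t = 8 - (-13/(-21) + 4/(-15)) = 8 - (-13*(-1/21) + 4*(-1/15)) = 8 - (13/21 - 4/15) = 8 - 1*37/105 = 8 - 37/105 = 803/105 ≈ 7.6476)
(t*44)*(-22) = ((803/105)*44)*(-22) = (35332/105)*(-22) = -777304/105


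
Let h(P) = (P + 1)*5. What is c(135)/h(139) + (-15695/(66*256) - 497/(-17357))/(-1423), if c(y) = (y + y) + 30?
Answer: 1253791615189/2921201428992 ≈ 0.42920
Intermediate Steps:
c(y) = 30 + 2*y (c(y) = 2*y + 30 = 30 + 2*y)
h(P) = 5 + 5*P (h(P) = (1 + P)*5 = 5 + 5*P)
c(135)/h(139) + (-15695/(66*256) - 497/(-17357))/(-1423) = (30 + 2*135)/(5 + 5*139) + (-15695/(66*256) - 497/(-17357))/(-1423) = (30 + 270)/(5 + 695) + (-15695/16896 - 497*(-1/17357))*(-1/1423) = 300/700 + (-15695*1/16896 + 497/17357)*(-1/1423) = 300*(1/700) + (-15695/16896 + 497/17357)*(-1/1423) = 3/7 - 264020803/293263872*(-1/1423) = 3/7 + 264020803/417314489856 = 1253791615189/2921201428992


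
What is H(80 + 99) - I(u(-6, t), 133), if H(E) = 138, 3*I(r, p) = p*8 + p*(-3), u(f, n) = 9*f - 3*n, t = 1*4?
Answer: -251/3 ≈ -83.667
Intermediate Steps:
t = 4
u(f, n) = -3*n + 9*f
I(r, p) = 5*p/3 (I(r, p) = (p*8 + p*(-3))/3 = (8*p - 3*p)/3 = (5*p)/3 = 5*p/3)
H(80 + 99) - I(u(-6, t), 133) = 138 - 5*133/3 = 138 - 1*665/3 = 138 - 665/3 = -251/3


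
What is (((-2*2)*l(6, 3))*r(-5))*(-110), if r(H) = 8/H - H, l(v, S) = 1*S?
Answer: 4488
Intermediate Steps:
l(v, S) = S
r(H) = -H + 8/H
(((-2*2)*l(6, 3))*r(-5))*(-110) = ((-2*2*3)*(-1*(-5) + 8/(-5)))*(-110) = ((-4*3)*(5 + 8*(-⅕)))*(-110) = -12*(5 - 8/5)*(-110) = -12*17/5*(-110) = -204/5*(-110) = 4488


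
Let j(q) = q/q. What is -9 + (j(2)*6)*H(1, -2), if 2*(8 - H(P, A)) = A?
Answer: 45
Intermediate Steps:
H(P, A) = 8 - A/2
j(q) = 1
-9 + (j(2)*6)*H(1, -2) = -9 + (1*6)*(8 - 1/2*(-2)) = -9 + 6*(8 + 1) = -9 + 6*9 = -9 + 54 = 45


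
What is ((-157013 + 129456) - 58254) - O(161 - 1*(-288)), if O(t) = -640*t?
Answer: 201549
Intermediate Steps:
((-157013 + 129456) - 58254) - O(161 - 1*(-288)) = ((-157013 + 129456) - 58254) - (-640)*(161 - 1*(-288)) = (-27557 - 58254) - (-640)*(161 + 288) = -85811 - (-640)*449 = -85811 - 1*(-287360) = -85811 + 287360 = 201549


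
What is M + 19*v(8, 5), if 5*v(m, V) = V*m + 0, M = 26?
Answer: 178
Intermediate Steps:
v(m, V) = V*m/5 (v(m, V) = (V*m + 0)/5 = (V*m)/5 = V*m/5)
M + 19*v(8, 5) = 26 + 19*((1/5)*5*8) = 26 + 19*8 = 26 + 152 = 178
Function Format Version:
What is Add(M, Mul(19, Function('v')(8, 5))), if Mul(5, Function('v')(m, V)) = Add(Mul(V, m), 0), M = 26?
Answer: 178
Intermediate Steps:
Function('v')(m, V) = Mul(Rational(1, 5), V, m) (Function('v')(m, V) = Mul(Rational(1, 5), Add(Mul(V, m), 0)) = Mul(Rational(1, 5), Mul(V, m)) = Mul(Rational(1, 5), V, m))
Add(M, Mul(19, Function('v')(8, 5))) = Add(26, Mul(19, Mul(Rational(1, 5), 5, 8))) = Add(26, Mul(19, 8)) = Add(26, 152) = 178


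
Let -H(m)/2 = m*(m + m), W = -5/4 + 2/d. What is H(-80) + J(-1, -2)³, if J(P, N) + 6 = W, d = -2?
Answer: -1674337/64 ≈ -26162.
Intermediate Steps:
W = -9/4 (W = -5/4 + 2/(-2) = -5*¼ + 2*(-½) = -5/4 - 1 = -9/4 ≈ -2.2500)
J(P, N) = -33/4 (J(P, N) = -6 - 9/4 = -33/4)
H(m) = -4*m² (H(m) = -2*m*(m + m) = -2*m*2*m = -4*m²)
H(-80) + J(-1, -2)³ = -4*(-80)² + (-33/4)³ = -4*6400 - 35937/64 = -25600 - 35937/64 = -1674337/64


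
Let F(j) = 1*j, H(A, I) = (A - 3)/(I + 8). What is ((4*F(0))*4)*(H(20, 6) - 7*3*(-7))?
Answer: 0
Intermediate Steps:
H(A, I) = (-3 + A)/(8 + I)
F(j) = j
((4*F(0))*4)*(H(20, 6) - 7*3*(-7)) = ((4*0)*4)*((-3 + 20)/(8 + 6) - 7*3*(-7)) = (0*4)*(17/14 - 21*(-7)) = 0*((1/14)*17 - 1*(-147)) = 0*(17/14 + 147) = 0*(2075/14) = 0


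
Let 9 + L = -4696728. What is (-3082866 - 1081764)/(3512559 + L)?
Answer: 694105/197363 ≈ 3.5169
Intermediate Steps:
L = -4696737 (L = -9 - 4696728 = -4696737)
(-3082866 - 1081764)/(3512559 + L) = (-3082866 - 1081764)/(3512559 - 4696737) = -4164630/(-1184178) = -4164630*(-1/1184178) = 694105/197363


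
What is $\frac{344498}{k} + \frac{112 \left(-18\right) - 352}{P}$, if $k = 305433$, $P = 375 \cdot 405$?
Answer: $\frac{5733040934}{5154181875} \approx 1.1123$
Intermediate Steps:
$P = 151875$
$\frac{344498}{k} + \frac{112 \left(-18\right) - 352}{P} = \frac{344498}{305433} + \frac{112 \left(-18\right) - 352}{151875} = 344498 \cdot \frac{1}{305433} + \left(-2016 - 352\right) \frac{1}{151875} = \frac{344498}{305433} - \frac{2368}{151875} = \frac{5733040934}{5154181875}$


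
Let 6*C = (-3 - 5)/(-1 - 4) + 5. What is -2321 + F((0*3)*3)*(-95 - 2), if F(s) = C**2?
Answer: -243837/100 ≈ -2438.4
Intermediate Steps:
C = 11/10 (C = ((-3 - 5)/(-1 - 4) + 5)/6 = (-8/(-5) + 5)/6 = (-8*(-1/5) + 5)/6 = (8/5 + 5)/6 = (1/6)*(33/5) = 11/10 ≈ 1.1000)
F(s) = 121/100 (F(s) = (11/10)**2 = 121/100)
-2321 + F((0*3)*3)*(-95 - 2) = -2321 + 121*(-95 - 2)/100 = -2321 + (121/100)*(-97) = -2321 - 11737/100 = -243837/100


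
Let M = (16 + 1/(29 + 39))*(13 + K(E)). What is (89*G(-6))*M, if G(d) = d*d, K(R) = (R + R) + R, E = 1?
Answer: 13956624/17 ≈ 8.2098e+5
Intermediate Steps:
K(R) = 3*R (K(R) = 2*R + R = 3*R)
M = 4356/17 (M = (16 + 1/(29 + 39))*(13 + 3*1) = (16 + 1/68)*(13 + 3) = (16 + 1/68)*16 = (1089/68)*16 = 4356/17 ≈ 256.24)
G(d) = d²
(89*G(-6))*M = (89*(-6)²)*(4356/17) = (89*36)*(4356/17) = 3204*(4356/17) = 13956624/17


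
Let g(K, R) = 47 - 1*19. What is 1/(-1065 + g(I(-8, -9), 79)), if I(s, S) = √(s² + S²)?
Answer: -1/1037 ≈ -0.00096432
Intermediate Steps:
I(s, S) = √(S² + s²)
g(K, R) = 28 (g(K, R) = 47 - 19 = 28)
1/(-1065 + g(I(-8, -9), 79)) = 1/(-1065 + 28) = 1/(-1037) = -1/1037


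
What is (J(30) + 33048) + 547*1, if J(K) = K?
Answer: 33625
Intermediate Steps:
(J(30) + 33048) + 547*1 = (30 + 33048) + 547*1 = 33078 + 547 = 33625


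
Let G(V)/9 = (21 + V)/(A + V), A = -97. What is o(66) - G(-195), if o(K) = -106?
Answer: -16259/146 ≈ -111.36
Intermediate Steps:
G(V) = 9*(21 + V)/(-97 + V) (G(V) = 9*((21 + V)/(-97 + V)) = 9*(21 + V)/(-97 + V))
o(66) - G(-195) = -106 - 9*(21 - 195)/(-97 - 195) = -106 - 9*(-174)/(-292) = -106 - 9*(-1)*(-174)/292 = -106 - 1*783/146 = -106 - 783/146 = -16259/146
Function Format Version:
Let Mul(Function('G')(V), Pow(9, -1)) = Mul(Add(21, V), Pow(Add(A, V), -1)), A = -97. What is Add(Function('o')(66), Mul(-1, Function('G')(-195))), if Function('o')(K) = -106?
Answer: Rational(-16259, 146) ≈ -111.36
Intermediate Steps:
Function('G')(V) = Mul(9, Pow(Add(-97, V), -1), Add(21, V)) (Function('G')(V) = Mul(9, Mul(Add(21, V), Pow(Add(-97, V), -1))) = Mul(9, Mul(Pow(Add(-97, V), -1), Add(21, V))) = Mul(9, Pow(Add(-97, V), -1), Add(21, V)))
Add(Function('o')(66), Mul(-1, Function('G')(-195))) = Add(-106, Mul(-1, Mul(9, Pow(Add(-97, -195), -1), Add(21, -195)))) = Add(-106, Mul(-1, Mul(9, Pow(-292, -1), -174))) = Add(-106, Mul(-1, Mul(9, Rational(-1, 292), -174))) = Add(-106, Mul(-1, Rational(783, 146))) = Add(-106, Rational(-783, 146)) = Rational(-16259, 146)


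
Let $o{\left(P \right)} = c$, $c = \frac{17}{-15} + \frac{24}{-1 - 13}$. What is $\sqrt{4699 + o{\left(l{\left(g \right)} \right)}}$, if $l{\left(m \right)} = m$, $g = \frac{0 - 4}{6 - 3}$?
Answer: $\frac{2 \sqrt{12943770}}{105} \approx 68.528$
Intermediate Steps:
$g = - \frac{4}{3} \approx -1.3333$
$c = - \frac{299}{105}$ ($c = 17 \left(- \frac{1}{15}\right) + \frac{24}{-14} = - \frac{17}{15} + 24 \left(- \frac{1}{14}\right) = - \frac{17}{15} - \frac{12}{7} = - \frac{299}{105} \approx -2.8476$)
$o{\left(P \right)} = - \frac{299}{105}$
$\sqrt{4699 + o{\left(l{\left(g \right)} \right)}} = \sqrt{4699 - \frac{299}{105}} = \sqrt{\frac{493096}{105}} = \frac{2 \sqrt{12943770}}{105}$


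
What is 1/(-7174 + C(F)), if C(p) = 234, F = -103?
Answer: -1/6940 ≈ -0.00014409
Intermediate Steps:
1/(-7174 + C(F)) = 1/(-7174 + 234) = 1/(-6940) = -1/6940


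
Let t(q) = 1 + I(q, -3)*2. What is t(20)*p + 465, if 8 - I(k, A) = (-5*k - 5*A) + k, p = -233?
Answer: -33786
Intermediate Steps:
I(k, A) = 8 + 4*k + 5*A (I(k, A) = 8 - ((-5*k - 5*A) + k) = 8 - ((-5*A - 5*k) + k) = 8 - (-5*A - 4*k) = 8 + (4*k + 5*A) = 8 + 4*k + 5*A)
t(q) = -13 + 8*q (t(q) = 1 + (8 + 4*q + 5*(-3))*2 = 1 + (8 + 4*q - 15)*2 = 1 + (-7 + 4*q)*2 = 1 + (-14 + 8*q) = -13 + 8*q)
t(20)*p + 465 = (-13 + 8*20)*(-233) + 465 = (-13 + 160)*(-233) + 465 = 147*(-233) + 465 = -34251 + 465 = -33786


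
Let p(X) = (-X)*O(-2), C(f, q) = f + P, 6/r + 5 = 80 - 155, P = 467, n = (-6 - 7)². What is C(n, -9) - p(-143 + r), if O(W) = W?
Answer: 18443/20 ≈ 922.15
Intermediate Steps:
n = 169 (n = (-13)² = 169)
r = -3/40 (r = 6/(-5 + (80 - 155)) = 6/(-5 - 75) = 6/(-80) = 6*(-1/80) = -3/40 ≈ -0.075000)
C(f, q) = 467 + f (C(f, q) = f + 467 = 467 + f)
p(X) = 2*X (p(X) = -X*(-2) = 2*X)
C(n, -9) - p(-143 + r) = (467 + 169) - 2*(-143 - 3/40) = 636 - 2*(-5723)/40 = 636 - 1*(-5723/20) = 636 + 5723/20 = 18443/20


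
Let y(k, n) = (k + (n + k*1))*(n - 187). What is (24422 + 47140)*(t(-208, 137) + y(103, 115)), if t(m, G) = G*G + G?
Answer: -300989772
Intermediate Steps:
y(k, n) = (-187 + n)*(n + 2*k) (y(k, n) = (k + (n + k))*(-187 + n) = (k + (k + n))*(-187 + n) = (n + 2*k)*(-187 + n) = (-187 + n)*(n + 2*k))
t(m, G) = G + G² (t(m, G) = G² + G = G + G²)
(24422 + 47140)*(t(-208, 137) + y(103, 115)) = (24422 + 47140)*(137*(1 + 137) + (115² - 374*103 - 187*115 + 2*103*115)) = 71562*(137*138 + (13225 - 38522 - 21505 + 23690)) = 71562*(18906 - 23112) = 71562*(-4206) = -300989772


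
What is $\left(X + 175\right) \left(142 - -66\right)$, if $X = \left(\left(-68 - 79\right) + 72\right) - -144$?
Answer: $50752$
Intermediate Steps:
$X = 69$ ($X = \left(-147 + 72\right) + 144 = -75 + 144 = 69$)
$\left(X + 175\right) \left(142 - -66\right) = \left(69 + 175\right) \left(142 - -66\right) = 244 \left(142 + 66\right) = 244 \cdot 208 = 50752$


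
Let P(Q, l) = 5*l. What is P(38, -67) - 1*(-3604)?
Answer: 3269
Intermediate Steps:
P(38, -67) - 1*(-3604) = 5*(-67) - 1*(-3604) = -335 + 3604 = 3269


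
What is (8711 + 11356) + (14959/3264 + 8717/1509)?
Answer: 10987616179/547264 ≈ 20077.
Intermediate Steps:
(8711 + 11356) + (14959/3264 + 8717/1509) = 20067 + (14959*(1/3264) + 8717*(1/1509)) = 20067 + (14959/3264 + 8717/1509) = 20067 + 5669491/547264 = 10987616179/547264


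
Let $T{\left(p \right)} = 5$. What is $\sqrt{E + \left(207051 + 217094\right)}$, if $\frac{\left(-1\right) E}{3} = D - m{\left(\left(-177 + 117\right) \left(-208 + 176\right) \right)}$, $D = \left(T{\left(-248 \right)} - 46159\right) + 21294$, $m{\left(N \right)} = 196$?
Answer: $\sqrt{499313} \approx 706.62$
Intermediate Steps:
$D = -24860$ ($D = \left(5 - 46159\right) + 21294 = -46154 + 21294 = -24860$)
$E = 75168$ ($E = - 3 \left(-24860 - 196\right) = \left(-3\right) \left(-25056\right) = 75168$)
$\sqrt{E + \left(207051 + 217094\right)} = \sqrt{75168 + \left(207051 + 217094\right)} = \sqrt{75168 + 424145} = \sqrt{499313}$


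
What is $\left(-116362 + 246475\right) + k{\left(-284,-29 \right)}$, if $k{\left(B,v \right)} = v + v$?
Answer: $130055$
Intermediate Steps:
$k{\left(B,v \right)} = 2 v$
$\left(-116362 + 246475\right) + k{\left(-284,-29 \right)} = \left(-116362 + 246475\right) + 2 \left(-29\right) = 130113 - 58 = 130055$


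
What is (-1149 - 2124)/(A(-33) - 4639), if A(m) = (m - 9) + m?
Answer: 3273/4714 ≈ 0.69431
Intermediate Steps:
A(m) = -9 + 2*m (A(m) = (-9 + m) + m = -9 + 2*m)
(-1149 - 2124)/(A(-33) - 4639) = (-1149 - 2124)/((-9 + 2*(-33)) - 4639) = -3273/((-9 - 66) - 4639) = -3273/(-75 - 4639) = -3273/(-4714) = -3273*(-1/4714) = 3273/4714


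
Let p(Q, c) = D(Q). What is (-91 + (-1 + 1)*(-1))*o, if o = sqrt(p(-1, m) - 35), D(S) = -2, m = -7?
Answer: -91*I*sqrt(37) ≈ -553.53*I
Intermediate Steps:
p(Q, c) = -2
o = I*sqrt(37) (o = sqrt(-2 - 35) = sqrt(-37) = I*sqrt(37) ≈ 6.0828*I)
(-91 + (-1 + 1)*(-1))*o = (-91 + (-1 + 1)*(-1))*(I*sqrt(37)) = (-91 + 0*(-1))*(I*sqrt(37)) = (-91 + 0)*(I*sqrt(37)) = -91*I*sqrt(37)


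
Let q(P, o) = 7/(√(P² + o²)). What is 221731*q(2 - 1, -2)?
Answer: 1552117*√5/5 ≈ 6.9413e+5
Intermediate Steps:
q(P, o) = 7/√(P² + o²)
221731*q(2 - 1, -2) = 221731*(7/√((2 - 1)² + (-2)²)) = 221731*(7/√(1² + 4)) = 221731*(7/√(1 + 4)) = 221731*(7/√5) = 221731*(7*(√5/5)) = 221731*(7*√5/5) = 1552117*√5/5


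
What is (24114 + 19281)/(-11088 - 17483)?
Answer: -43395/28571 ≈ -1.5188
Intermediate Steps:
(24114 + 19281)/(-11088 - 17483) = 43395/(-28571) = 43395*(-1/28571) = -43395/28571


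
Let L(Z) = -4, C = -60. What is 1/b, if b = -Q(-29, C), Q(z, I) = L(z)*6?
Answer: 1/24 ≈ 0.041667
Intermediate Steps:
Q(z, I) = -24 (Q(z, I) = -4*6 = -24)
b = 24 (b = -1*(-24) = 24)
1/b = 1/24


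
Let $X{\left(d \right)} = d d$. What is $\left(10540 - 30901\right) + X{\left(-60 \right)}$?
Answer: $-16761$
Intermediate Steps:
$X{\left(d \right)} = d^{2}$
$\left(10540 - 30901\right) + X{\left(-60 \right)} = \left(10540 - 30901\right) + \left(-60\right)^{2} = -20361 + 3600 = -16761$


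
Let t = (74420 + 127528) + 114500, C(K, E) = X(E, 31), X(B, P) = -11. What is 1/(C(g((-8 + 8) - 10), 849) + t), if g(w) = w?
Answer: 1/316437 ≈ 3.1602e-6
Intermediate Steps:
C(K, E) = -11
t = 316448 (t = 201948 + 114500 = 316448)
1/(C(g((-8 + 8) - 10), 849) + t) = 1/(-11 + 316448) = 1/316437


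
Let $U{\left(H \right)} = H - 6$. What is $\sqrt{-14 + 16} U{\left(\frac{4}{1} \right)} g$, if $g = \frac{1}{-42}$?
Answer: $\frac{\sqrt{2}}{21} \approx 0.067343$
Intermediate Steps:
$U{\left(H \right)} = -6 + H$
$g = - \frac{1}{42} \approx -0.02381$
$\sqrt{-14 + 16} U{\left(\frac{4}{1} \right)} g = \sqrt{-14 + 16} \left(-6 + \frac{4}{1}\right) \left(- \frac{1}{42}\right) = \sqrt{2} \left(-6 + 4 \cdot 1\right) \left(- \frac{1}{42}\right) = \sqrt{2} \left(-6 + 4\right) \left(- \frac{1}{42}\right) = \sqrt{2} \left(-2\right) \left(- \frac{1}{42}\right) = - 2 \sqrt{2} \left(- \frac{1}{42}\right) = \frac{\sqrt{2}}{21}$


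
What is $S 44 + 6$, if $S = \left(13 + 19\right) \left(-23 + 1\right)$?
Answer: $-30970$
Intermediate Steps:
$S = -704$ ($S = 32 \left(-22\right) = -704$)
$S 44 + 6 = \left(-704\right) 44 + 6 = -30976 + 6 = -30970$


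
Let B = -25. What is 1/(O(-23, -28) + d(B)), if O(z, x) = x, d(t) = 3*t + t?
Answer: -1/128 ≈ -0.0078125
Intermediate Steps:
d(t) = 4*t
1/(O(-23, -28) + d(B)) = 1/(-28 + 4*(-25)) = 1/(-28 - 100) = 1/(-128) = -1/128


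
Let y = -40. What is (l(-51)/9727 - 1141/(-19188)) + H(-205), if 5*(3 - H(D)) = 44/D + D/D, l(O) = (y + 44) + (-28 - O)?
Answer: 13555630279/4666041900 ≈ 2.9052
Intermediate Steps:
l(O) = -24 - O (l(O) = (-40 + 44) + (-28 - O) = 4 + (-28 - O) = -24 - O)
H(D) = 14/5 - 44/(5*D) (H(D) = 3 - (44/D + D/D)/5 = 3 - (44/D + 1)/5 = 3 - (1 + 44/D)/5 = 3 + (-⅕ - 44/(5*D)) = 14/5 - 44/(5*D))
(l(-51)/9727 - 1141/(-19188)) + H(-205) = ((-24 - 1*(-51))/9727 - 1141/(-19188)) + (⅖)*(-22 + 7*(-205))/(-205) = ((-24 + 51)*(1/9727) - 1141*(-1/19188)) + (⅖)*(-1/205)*(-22 - 1435) = (27*(1/9727) + 1141/19188) + (⅖)*(-1/205)*(-1457) = (27/9727 + 1141/19188) + 2914/1025 = 11616583/186641676 + 2914/1025 = 13555630279/4666041900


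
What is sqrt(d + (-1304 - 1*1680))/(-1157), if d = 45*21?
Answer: -I*sqrt(2039)/1157 ≈ -0.039028*I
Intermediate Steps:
d = 945
sqrt(d + (-1304 - 1*1680))/(-1157) = sqrt(945 + (-1304 - 1*1680))/(-1157) = sqrt(945 + (-1304 - 1680))*(-1/1157) = sqrt(945 - 2984)*(-1/1157) = sqrt(-2039)*(-1/1157) = (I*sqrt(2039))*(-1/1157) = -I*sqrt(2039)/1157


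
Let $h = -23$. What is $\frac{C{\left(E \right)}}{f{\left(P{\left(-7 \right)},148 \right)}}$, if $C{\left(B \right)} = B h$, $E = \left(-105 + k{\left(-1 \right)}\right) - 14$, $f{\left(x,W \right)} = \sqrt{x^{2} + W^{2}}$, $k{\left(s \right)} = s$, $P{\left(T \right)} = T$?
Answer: $\frac{2760 \sqrt{21953}}{21953} \approx 18.628$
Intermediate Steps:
$f{\left(x,W \right)} = \sqrt{W^{2} + x^{2}}$
$E = -120$ ($E = \left(-105 - 1\right) - 14 = -106 - 14 = -120$)
$C{\left(B \right)} = - 23 B$ ($C{\left(B \right)} = B \left(-23\right) = - 23 B$)
$\frac{C{\left(E \right)}}{f{\left(P{\left(-7 \right)},148 \right)}} = \frac{\left(-23\right) \left(-120\right)}{\sqrt{148^{2} + \left(-7\right)^{2}}} = \frac{2760}{\sqrt{21904 + 49}} = \frac{2760}{\sqrt{21953}} = 2760 \frac{\sqrt{21953}}{21953} = \frac{2760 \sqrt{21953}}{21953}$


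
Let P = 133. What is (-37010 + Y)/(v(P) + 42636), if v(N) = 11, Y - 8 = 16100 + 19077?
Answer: -1825/42647 ≈ -0.042793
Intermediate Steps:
Y = 35185 (Y = 8 + (16100 + 19077) = 8 + 35177 = 35185)
(-37010 + Y)/(v(P) + 42636) = (-37010 + 35185)/(11 + 42636) = -1825/42647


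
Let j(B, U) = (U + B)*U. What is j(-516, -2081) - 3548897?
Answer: 1855460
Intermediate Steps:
j(B, U) = U*(B + U) (j(B, U) = (B + U)*U = U*(B + U))
j(-516, -2081) - 3548897 = -2081*(-516 - 2081) - 3548897 = -2081*(-2597) - 3548897 = 5404357 - 3548897 = 1855460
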